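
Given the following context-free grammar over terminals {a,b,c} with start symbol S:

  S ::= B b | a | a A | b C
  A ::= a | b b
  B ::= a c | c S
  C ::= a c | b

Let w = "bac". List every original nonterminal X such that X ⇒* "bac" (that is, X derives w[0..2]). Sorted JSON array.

Convert to CNF:
  S -> B T0 | T0 C | T1 A | a
  A -> T0 T0 | a
  B -> T1 T2 | T2 S
  C -> T1 T2 | b
  T0 -> b
  T1 -> a
  T2 -> c

CYK table (by increasing span) — only the sub-triangle for w[0..2]:
  [0..0]={C,T0}  "b"  orig:{C}
  [1..1]={A,S,T1}  "a"  orig:{A,S}
  [2..2]={T2}  "c"  orig:{}
  [0..1]=∅  "ba"
  [1..2]={B,C}  "ac"
  [0..2]={S}  "bac"

Original NTs in T[0,2] deriving "bac": ["S"]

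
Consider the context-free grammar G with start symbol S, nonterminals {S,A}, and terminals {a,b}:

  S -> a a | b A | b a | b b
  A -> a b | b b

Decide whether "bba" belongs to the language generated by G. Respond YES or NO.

Convert to CNF:
  S -> T0 T0 | T1 A | T1 T0 | T1 T1
  A -> T0 T1 | T1 T1
  T0 -> a
  T1 -> b

CYK fill:
  T[0,0] 'b' = {T1}  orig:{}
  T[1,1] 'b' = {T1}  orig:{}
  T[2,2] 'a' = {T0}  orig:{}
  T[0,1] 'bb' = {A,S}
  T[1,2] 'ba' = {S}
  T[0,2] 'bba' = ∅

S ∉ T[0,2] ⇒ NO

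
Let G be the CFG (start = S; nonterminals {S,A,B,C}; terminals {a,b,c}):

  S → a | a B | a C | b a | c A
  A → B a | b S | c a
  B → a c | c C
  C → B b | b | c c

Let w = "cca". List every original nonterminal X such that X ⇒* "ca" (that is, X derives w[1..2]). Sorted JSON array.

Convert to CNF:
  S -> T0 B | T0 C | T1 T0 | T2 A | a
  A -> B T0 | T1 S | T2 T0
  B -> T0 T2 | T2 C
  C -> B T1 | T2 T2 | b
  T0 -> a
  T1 -> b
  T2 -> c

CYK table (by increasing span), restricted to cells inside w[1..2]:
  [1..1]={T2}  "c"  orig:{}
  [2..2]={S,T0}  "a"  orig:{S}
  [1..2]={A}  "ca"

Original NTs in T[1,2] deriving "ca": ["A"]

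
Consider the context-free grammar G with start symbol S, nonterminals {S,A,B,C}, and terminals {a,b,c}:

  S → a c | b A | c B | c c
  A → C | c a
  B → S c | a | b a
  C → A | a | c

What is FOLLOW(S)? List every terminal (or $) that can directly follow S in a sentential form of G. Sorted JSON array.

Compute FIRST by fixpoint:
round 1:
  A via A→c a: +{c}
  B via B→a: +{a}
  B via B→b a: +{b}
  C via C→A: +{c}
  C via C→a: +{a}
  S via S→a c: +{a}
  S via S→b A: +{b}
  S via S→c B: +{c}
  FIRST[S]={a,b,c}  FIRST[A]={c}  FIRST[B]={a,b}  FIRST[C]={a,c}
round 2:
  A via A→C: +{a}
  B via B→S c: +{c}
  FIRST[S]={a,b,c}  FIRST[A]={a,c}  FIRST[B]={a,b,c}  FIRST[C]={a,c}
round 3: (stable)
  FIRST[S]={a,b,c}  FIRST[A]={a,c}  FIRST[B]={a,b,c}  FIRST[C]={a,c}

FOLLOW iteration:
seed FOLLOW(S) with $
round 1:
  B→S c: FOLLOW(S) ⊇ FIRST(c) = {c}; new: +{c}
  S→b A: FOLLOW(A) ⊇ FOLLOW(S) ⊇ {$,c}; new: +{$,c}
  S→c B: FOLLOW(B) ⊇ FOLLOW(S) ⊇ {$,c}; new: +{$,c}
  FOLLOW[S]={$,c}  FOLLOW[A]={$,c}  FOLLOW[B]={$,c}  FOLLOW[C]={}
round 2:
  A→C: FOLLOW(C) ⊇ FOLLOW(A) ⊇ {$,c}; new: +{$,c}
  FOLLOW[S]={$,c}  FOLLOW[A]={$,c}  FOLLOW[B]={$,c}  FOLLOW[C]={$,c}
round 3: — fixpoint
  FOLLOW[S]={$,c}  FOLLOW[A]={$,c}  FOLLOW[B]={$,c}  FOLLOW[C]={$,c}

FOLLOW(S) = ["$", "c"]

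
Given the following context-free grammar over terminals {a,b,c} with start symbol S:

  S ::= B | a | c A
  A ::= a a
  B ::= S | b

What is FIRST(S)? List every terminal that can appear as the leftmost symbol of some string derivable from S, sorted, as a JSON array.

FIRST iteration:
pass 1:
  A via A→a a: +{a}
  B via B→b: +{b}
  S via S→B: +{b}
  S via S→a: +{a}
  S via S→c A: +{c}
  FIRST(S)={a,b,c}  FIRST(A)={a}  FIRST(B)={b}
pass 2:
  B via B→S: +{a,c}
  FIRST(S)={a,b,c}  FIRST(A)={a}  FIRST(B)={a,b,c}
pass 3: (stable)
  FIRST(S)={a,b,c}  FIRST(A)={a}  FIRST(B)={a,b,c}

FIRST(S) = ["a", "b", "c"]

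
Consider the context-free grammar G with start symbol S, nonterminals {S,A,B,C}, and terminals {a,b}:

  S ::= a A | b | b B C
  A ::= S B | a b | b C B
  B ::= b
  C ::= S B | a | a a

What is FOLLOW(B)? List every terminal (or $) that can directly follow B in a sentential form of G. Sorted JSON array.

FIRST iteration:
iter 1:
  A via A→a b: +{a}
  A via A→b C B: +{b}
  B via B→b: +{b}
  C via C→a: +{a}
  S via S→a A: +{a}
  S via S→b: +{b}
  S: {a,b}  A: {a,b}  B: {b}  C: {a}
iter 2:
  C via C→S B: +{b}
  S: {a,b}  A: {a,b}  B: {b}  C: {a,b}
iter 3: done
  S: {a,b}  A: {a,b}  B: {b}  C: {a,b}

FOLLOW iteration:
seed FOLLOW(S) with $
[1]
  A→S B: FOLLOW(S) ⊇ FIRST(B) = {b}; new: +{b}
  A→b C B: FOLLOW(C) ⊇ FIRST(B) = {b}; new: +{b}
  C→S B: FOLLOW(B) ⊇ FOLLOW(C) ⊇ {b}; new: +{b}
  S→a A: FOLLOW(A) ⊇ FOLLOW(S) ⊇ {$,b}; new: +{$,b}
  S→b B C: FOLLOW(B) ⊇ FIRST(C) = {a,b}; new: +{a}
  S→b B C: FOLLOW(C) ⊇ FOLLOW(S) ⊇ {$,b}; new: +{$}
  S: {$,b}  A: {$,b}  B: {a,b}  C: {$,b}
[2]
  A→S B: FOLLOW(B) ⊇ FOLLOW(A) ⊇ {$,b}; new: +{$}
  S: {$,b}  A: {$,b}  B: {$,a,b}  C: {$,b}
[3] done
  S: {$,b}  A: {$,b}  B: {$,a,b}  C: {$,b}

FOLLOW(B) = ["$", "a", "b"]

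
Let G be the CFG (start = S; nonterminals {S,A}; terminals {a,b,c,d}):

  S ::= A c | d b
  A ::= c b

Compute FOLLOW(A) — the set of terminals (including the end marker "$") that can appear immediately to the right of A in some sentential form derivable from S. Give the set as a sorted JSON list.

Compute FIRST by fixpoint:
[1]
  A via A→c b: +{c}
  S via S→A c: +{c}
  S via S→d b: +{d}
  S: {c,d}  A: {c}
[2] done
  S: {c,d}  A: {c}

Compute FOLLOW by fixpoint:
seed FOLLOW(S) with $
pass 1:
  S→A c: FOLLOW(A) ⊇ FIRST(c) = {c}; new: +{c}
  S: {$}  A: {c}
pass 2: done
  S: {$}  A: {c}

FOLLOW(A) = ["c"]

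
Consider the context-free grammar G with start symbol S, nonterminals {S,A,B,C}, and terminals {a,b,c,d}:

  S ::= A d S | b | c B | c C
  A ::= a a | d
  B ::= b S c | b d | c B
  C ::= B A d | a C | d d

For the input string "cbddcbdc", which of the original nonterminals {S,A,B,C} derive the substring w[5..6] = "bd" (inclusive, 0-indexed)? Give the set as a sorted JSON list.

Convert to CNF:
  S -> A X6 | T2 B | T2 C | b
  A -> T0 T0 | d
  B -> T1 T3 | T1 X4 | T2 B
  C -> B X5 | T0 C | T3 T3
  T0 -> a
  T1 -> b
  T2 -> c
  T3 -> d
  X4 -> S T2
  X5 -> A T3
  X6 -> T3 S

CYK table (by increasing span) (cells [i..j] with 5 ≤ i ≤ j ≤ 6 only):
  [5..5]={S,T1}  "b"  orig:{S}
  [6..6]={A,T3}  "d"  orig:{A}
  [5..6]={B}  "bd"

Original NTs in T[5,6] deriving "bd": ["B"]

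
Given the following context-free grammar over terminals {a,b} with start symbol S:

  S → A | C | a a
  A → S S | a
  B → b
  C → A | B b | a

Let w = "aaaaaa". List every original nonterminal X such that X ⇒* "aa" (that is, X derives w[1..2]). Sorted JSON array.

CNF form of G:
  S -> B T0 | S S | T1 T1 | a
  A -> S S | a
  B -> b
  C -> B T0 | S S | a
  T0 -> b
  T1 -> a

CYK fill, restricted to cells inside w[1..2]:
  T[1,1] 'a' = {A,C,S,T1}  orig:{A,C,S}
  T[2,2] 'a' = {A,C,S,T1}  orig:{A,C,S}
  T[1,2] 'aa' = {A,C,S}

Original NTs in T[1,2] deriving "aa": ["A", "C", "S"]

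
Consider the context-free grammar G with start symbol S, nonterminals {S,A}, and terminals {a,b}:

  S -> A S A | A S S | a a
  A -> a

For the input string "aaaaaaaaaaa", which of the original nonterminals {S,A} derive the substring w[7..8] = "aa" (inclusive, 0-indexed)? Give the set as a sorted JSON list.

Convert to CNF:
  S -> A X1 | A X2 | T0 T0
  A -> a
  T0 -> a
  X1 -> S A
  X2 -> S S

CYK fill, restricted to cells inside w[7..8]:
  [7..7]={A,T0}  "a"  orig:{A}
  [8..8]={A,T0}  "a"  orig:{A}
  [7..8]={S}  "aa"

Original NTs in T[7,8] deriving "aa": ["S"]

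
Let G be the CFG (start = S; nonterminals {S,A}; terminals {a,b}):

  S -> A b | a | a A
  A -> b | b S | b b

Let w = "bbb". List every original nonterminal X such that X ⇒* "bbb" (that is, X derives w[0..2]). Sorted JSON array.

CNF form of G:
  S -> A T0 | T1 A | a
  A -> T0 S | T0 T0 | b
  T0 -> b
  T1 -> a

Fill CYK table bottom-up, restricted to cells inside w[0..2]:
  [0..0]={A,T0}  "b"  orig:{A}
  [1..1]={A,T0}  "b"  orig:{A}
  [2..2]={A,T0}  "b"  orig:{A}
  [0..1]={A,S}  "bb"
  [1..2]={A,S}  "bb"
  [0..2]={A,S}  "bbb"

Original NTs in T[0,2] deriving "bbb": ["A", "S"]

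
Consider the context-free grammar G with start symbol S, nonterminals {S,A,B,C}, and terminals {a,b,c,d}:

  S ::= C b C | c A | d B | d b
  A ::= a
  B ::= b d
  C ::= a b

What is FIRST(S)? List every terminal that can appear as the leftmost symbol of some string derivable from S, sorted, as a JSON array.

FIRST sets, iterate to fixpoint:
pass 1:
  A via A→a: +{a}
  B via B→b d: +{b}
  C via C→a b: +{a}
  S via S→C b C: +{a}
  S via S→c A: +{c}
  S via S→d B: +{d}
  FIRST[S]={a,c,d}  FIRST[A]={a}  FIRST[B]={b}  FIRST[C]={a}
pass 2: done
  FIRST[S]={a,c,d}  FIRST[A]={a}  FIRST[B]={b}  FIRST[C]={a}

FIRST(S) = ["a", "c", "d"]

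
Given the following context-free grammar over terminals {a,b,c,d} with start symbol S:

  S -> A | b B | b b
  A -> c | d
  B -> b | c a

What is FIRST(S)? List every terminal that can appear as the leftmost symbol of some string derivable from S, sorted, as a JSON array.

Compute FIRST by fixpoint:
pass 1:
  A via A→c: +{c}
  A via A→d: +{d}
  B via B→b: +{b}
  B via B→c a: +{c}
  S via S→A: +{c,d}
  S via S→b B: +{b}
  FIRST[S]={b,c,d}  FIRST[A]={c,d}  FIRST[B]={b,c}
pass 2: — fixpoint
  FIRST[S]={b,c,d}  FIRST[A]={c,d}  FIRST[B]={b,c}

FIRST(S) = ["b", "c", "d"]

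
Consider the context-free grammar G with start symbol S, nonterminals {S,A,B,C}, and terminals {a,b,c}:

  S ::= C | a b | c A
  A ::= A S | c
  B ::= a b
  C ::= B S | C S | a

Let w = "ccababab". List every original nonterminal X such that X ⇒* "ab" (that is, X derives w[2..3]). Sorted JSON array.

CNF form of G:
  S -> B S | C S | T0 T1 | T2 A | a
  A -> A S | c
  B -> T0 T1
  C -> B S | C S | a
  T0 -> a
  T1 -> b
  T2 -> c

CYK table (by increasing span) (cells [i..j] with 2 ≤ i ≤ j ≤ 3 only):
  T[2,2] 'a' = {C,S,T0}  orig:{C,S}
  T[3,3] 'b' = {T1}  orig:{}
  T[2,3] 'ab' = {B,S}

Original NTs in T[2,3] deriving "ab": ["B", "S"]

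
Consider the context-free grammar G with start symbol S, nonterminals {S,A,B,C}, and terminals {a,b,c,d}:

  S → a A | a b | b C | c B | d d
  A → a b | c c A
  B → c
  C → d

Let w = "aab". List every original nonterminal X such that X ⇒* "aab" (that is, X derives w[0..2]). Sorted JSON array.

Convert to CNF:
  S -> T0 A | T0 T1 | T1 C | T2 B | T3 T3
  A -> T0 T1 | T2 X4
  B -> c
  C -> d
  T0 -> a
  T1 -> b
  T2 -> c
  T3 -> d
  X4 -> T2 A

CYK fill, restricted to cells inside w[0..2]:
  [0..0]={T0}  "a"  orig:{}
  [1..1]={T0}  "a"  orig:{}
  [2..2]={T1}  "b"  orig:{}
  [0..1]=∅  "aa"
  [1..2]={A,S}  "ab"
  [0..2]={S}  "aab"

Original NTs in T[0,2] deriving "aab": ["S"]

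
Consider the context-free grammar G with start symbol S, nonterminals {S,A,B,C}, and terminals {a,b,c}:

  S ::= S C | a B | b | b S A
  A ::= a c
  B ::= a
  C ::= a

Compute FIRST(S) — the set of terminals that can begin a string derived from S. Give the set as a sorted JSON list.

Compute FIRST by fixpoint:
round 1:
  A via A→a c: +{a}
  B via B→a: +{a}
  C via C→a: +{a}
  S via S→a B: +{a}
  S via S→b: +{b}
  FIRST(S)={a,b}  FIRST(A)={a}  FIRST(B)={a}  FIRST(C)={a}
round 2: (stable)
  FIRST(S)={a,b}  FIRST(A)={a}  FIRST(B)={a}  FIRST(C)={a}

FIRST(S) = ["a", "b"]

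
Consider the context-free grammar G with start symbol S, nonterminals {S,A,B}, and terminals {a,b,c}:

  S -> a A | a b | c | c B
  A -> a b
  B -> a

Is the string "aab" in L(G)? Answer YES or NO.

Convert to CNF:
  S -> T0 A | T0 T1 | T2 B | c
  A -> T0 T1
  B -> a
  T0 -> a
  T1 -> b
  T2 -> c

Fill CYK table bottom-up:
  [0..0]={B,T0}  "a"  orig:{B}
  [1..1]={B,T0}  "a"  orig:{B}
  [2..2]={T1}  "b"  orig:{}
  [0..1]=∅  "aa"
  [1..2]={A,S}  "ab"
  [0..2]={S}  "aab"

S ∈ T[0,2] ⇒ YES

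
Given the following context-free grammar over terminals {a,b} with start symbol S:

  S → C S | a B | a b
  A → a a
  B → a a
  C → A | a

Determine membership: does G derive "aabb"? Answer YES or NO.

Convert to CNF:
  S -> C S | T0 B | T0 T1
  A -> T0 T0
  B -> T0 T0
  C -> T0 T0 | a
  T0 -> a
  T1 -> b

CYK table (by increasing span):
  cell(0,0) a: {C,T0}  orig:{C}
  cell(1,1) a: {C,T0}  orig:{C}
  cell(2,2) b: {T1}  orig:{}
  cell(3,3) b: {T1}  orig:{}
  cell(0,1) aa: {A,B,C}
  cell(1,2) ab: {S}
  cell(2,3) bb: ∅
  cell(0,2) aab: {S}
  cell(1,3) abb: ∅
  cell(0,3) aabb: ∅

S ∉ T[0,3] ⇒ NO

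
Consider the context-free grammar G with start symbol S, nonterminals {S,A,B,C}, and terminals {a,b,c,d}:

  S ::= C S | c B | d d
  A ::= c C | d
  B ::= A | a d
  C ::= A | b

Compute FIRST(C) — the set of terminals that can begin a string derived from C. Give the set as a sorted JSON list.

FIRST sets, iterate to fixpoint:
round 1:
  A via A→c C: +{c}
  A via A→d: +{d}
  B via B→A: +{c,d}
  B via B→a d: +{a}
  C via C→A: +{c,d}
  C via C→b: +{b}
  S via S→C S: +{b,c,d}
  FIRST(S)={b,c,d}  FIRST(A)={c,d}  FIRST(B)={a,c,d}  FIRST(C)={b,c,d}
round 2: done
  FIRST(S)={b,c,d}  FIRST(A)={c,d}  FIRST(B)={a,c,d}  FIRST(C)={b,c,d}

FIRST(C) = ["b", "c", "d"]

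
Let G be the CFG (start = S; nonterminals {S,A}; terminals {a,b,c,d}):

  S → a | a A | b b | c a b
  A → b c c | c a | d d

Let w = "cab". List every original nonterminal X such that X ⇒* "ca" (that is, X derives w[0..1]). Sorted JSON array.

Convert to CNF:
  S -> T0 T0 | T1 X5 | T2 A | a
  A -> T0 X4 | T1 T2 | T3 T3
  T0 -> b
  T1 -> c
  T2 -> a
  T3 -> d
  X4 -> T1 T1
  X5 -> T2 T0

Fill CYK table bottom-up (cells [i..j] with 0 ≤ i ≤ j ≤ 1 only):
  cell(0,0) c: {T1}  orig:{}
  cell(1,1) a: {S,T2}  orig:{S}
  cell(0,1) ca: {A}

Original NTs in T[0,1] deriving "ca": ["A"]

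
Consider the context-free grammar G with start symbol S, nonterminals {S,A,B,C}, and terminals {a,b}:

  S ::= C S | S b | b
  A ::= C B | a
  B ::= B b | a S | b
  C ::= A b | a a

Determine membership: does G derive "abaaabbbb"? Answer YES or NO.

CNF form of G:
  S -> C S | S T0 | b
  A -> C B | a
  B -> B T0 | T1 S | b
  C -> A T0 | T1 T1
  T0 -> b
  T1 -> a

CYK table (by increasing span):
  cell(0,0) a: {A,T1}  orig:{A}
  cell(1,1) b: {B,S,T0}  orig:{B,S}
  cell(2,2) a: {A,T1}  orig:{A}
  cell(3,3) a: {A,T1}  orig:{A}
  cell(4,4) a: {A,T1}  orig:{A}
  cell(5,5) b: {B,S,T0}  orig:{B,S}
  cell(6,6) b: {B,S,T0}  orig:{B,S}
  cell(7,7) b: {B,S,T0}  orig:{B,S}
  cell(8,8) b: {B,S,T0}  orig:{B,S}
  cell(0,1) ab: {B,C}
  cell(1,2) ba: ∅
  cell(2,3) aa: {C}
  cell(3,4) aa: {C}
  cell(4,5) ab: {B,C}
  cell(5,6) bb: {B,S}
  cell(6,7) bb: {B,S}
  cell(7,8) bb: {B,S}
  cell(0,2) aba: ∅
  cell(1,3) baa: ∅
  cell(2,4) aaa: ∅
  cell(3,5) aab: {A,S}
  cell(4,6) abb: {A,B,S}
  cell(5,7) bbb: {B,S}
  cell(6,8) bbb: {B,S}
  cell(0,3) abaa: ∅
  cell(1,4) baaa: ∅
  cell(2,5) aaab: {A,B}
  cell(3,6) aabb: {A,B,C,S}
  cell(4,7) abbb: {A,B,C,S}
  cell(5,8) bbbb: {B,S}
  cell(0,4) abaaa: ∅
  cell(1,5) baaab: ∅
  cell(2,6) aaabb: {A,B,C,S}
  cell(3,7) aabbb: {A,B,C,S}
  cell(4,8) abbbb: {A,B,C,S}
  cell(0,5) abaaab: {A}
  cell(1,6) baaabb: ∅
  cell(2,7) aaabbb: {A,B,C,S}
  cell(3,8) aabbbb: {A,B,C,S}
  cell(0,6) abaaabb: {A,C,S}
  cell(1,7) baaabbb: ∅
  cell(2,8) aaabbbb: {A,B,C,S}
  cell(0,7) abaaabbb: {A,C,S}
  cell(1,8) baaabbbb: ∅
  cell(0,8) abaaabbbb: {A,C,S}

S ∈ T[0,8] ⇒ YES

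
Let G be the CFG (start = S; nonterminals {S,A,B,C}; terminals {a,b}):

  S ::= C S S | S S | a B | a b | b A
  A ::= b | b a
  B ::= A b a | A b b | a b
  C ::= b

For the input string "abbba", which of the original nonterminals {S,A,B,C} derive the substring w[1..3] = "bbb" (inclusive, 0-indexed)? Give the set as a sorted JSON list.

CNF form of G:
  S -> C X4 | S S | T0 A | T1 B | T1 T0
  A -> T0 T1 | b
  B -> A X2 | A X3 | T1 T0
  C -> b
  T0 -> b
  T1 -> a
  X2 -> T0 T1
  X3 -> T0 T0
  X4 -> S S

CYK table (by increasing span) (cells [i..j] with 1 ≤ i ≤ j ≤ 3 only):
  T[1,1] 'b' = {A,C,T0}  orig:{A,C}
  T[2,2] 'b' = {A,C,T0}  orig:{A,C}
  T[3,3] 'b' = {A,C,T0}  orig:{A,C}
  T[1,2] 'bb' = {S,X3}  orig:{S}
  T[2,3] 'bb' = {S,X3}  orig:{S}
  T[1,3] 'bbb' = {B}

Original NTs in T[1,3] deriving "bbb": ["B"]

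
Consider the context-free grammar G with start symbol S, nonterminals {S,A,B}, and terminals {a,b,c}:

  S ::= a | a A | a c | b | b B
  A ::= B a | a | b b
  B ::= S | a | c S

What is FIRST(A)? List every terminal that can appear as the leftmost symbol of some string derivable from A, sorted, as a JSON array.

FIRST sets, iterate to fixpoint:
pass 1:
  A via A→a: +{a}
  A via A→b b: +{b}
  B via B→a: +{a}
  B via B→c S: +{c}
  S via S→a: +{a}
  S via S→b: +{b}
  S: {a,b}  A: {a,b}  B: {a,c}
pass 2:
  A via A→B a: +{c}
  B via B→S: +{b}
  S: {a,b}  A: {a,b,c}  B: {a,b,c}
pass 3: (no change)
  S: {a,b}  A: {a,b,c}  B: {a,b,c}

FIRST(A) = ["a", "b", "c"]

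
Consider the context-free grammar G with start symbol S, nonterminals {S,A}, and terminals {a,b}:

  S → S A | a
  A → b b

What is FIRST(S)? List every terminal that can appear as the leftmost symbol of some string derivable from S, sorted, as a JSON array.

FIRST iteration:
[1]
  A via A→b b: +{b}
  S via S→a: +{a}
  FIRST(S)={a}  FIRST(A)={b}
[2] (no change)
  FIRST(S)={a}  FIRST(A)={b}

FIRST(S) = ["a"]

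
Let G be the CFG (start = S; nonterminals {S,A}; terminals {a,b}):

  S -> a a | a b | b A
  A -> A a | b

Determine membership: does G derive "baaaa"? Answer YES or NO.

CNF form of G:
  S -> T0 T0 | T0 T1 | T1 A
  A -> A T0 | b
  T0 -> a
  T1 -> b

CYK fill:
  [0..0]={A,T1}  "b"  orig:{A}
  [1..1]={T0}  "a"  orig:{}
  [2..2]={T0}  "a"  orig:{}
  [3..3]={T0}  "a"  orig:{}
  [4..4]={T0}  "a"  orig:{}
  [0..1]={A}  "ba"
  [1..2]={S}  "aa"
  [2..3]={S}  "aa"
  [3..4]={S}  "aa"
  [0..2]={A}  "baa"
  [1..3]=∅  "aaa"
  [2..4]=∅  "aaa"
  [0..3]={A}  "baaa"
  [1..4]=∅  "aaaa"
  [0..4]={A}  "baaaa"

S ∉ T[0,4] ⇒ NO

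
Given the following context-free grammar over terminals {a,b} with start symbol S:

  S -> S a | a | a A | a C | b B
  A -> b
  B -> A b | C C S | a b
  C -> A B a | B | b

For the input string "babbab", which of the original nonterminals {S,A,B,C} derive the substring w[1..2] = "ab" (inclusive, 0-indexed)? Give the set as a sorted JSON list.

CNF form of G:
  S -> S T1 | T0 B | T1 A | T1 C | a
  A -> b
  B -> A T0 | C X2 | T1 T0
  C -> A T0 | A X3 | C X4 | T1 T0 | b
  T0 -> b
  T1 -> a
  X2 -> C S
  X3 -> B T1
  X4 -> C S

CYK table (by increasing span) — only the sub-triangle for w[1..2]:
  T[1,1] 'a' = {S,T1}  orig:{S}
  T[2,2] 'b' = {A,C,T0}  orig:{A,C}
  T[1,2] 'ab' = {B,C,S}

Original NTs in T[1,2] deriving "ab": ["B", "C", "S"]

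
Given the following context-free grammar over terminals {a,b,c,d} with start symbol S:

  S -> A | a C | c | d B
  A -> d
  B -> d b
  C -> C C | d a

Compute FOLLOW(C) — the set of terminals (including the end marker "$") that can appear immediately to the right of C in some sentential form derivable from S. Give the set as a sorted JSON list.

FIRST iteration:
round 1:
  A via A→d: +{d}
  B via B→d b: +{d}
  C via C→d a: +{d}
  S via S→A: +{d}
  S via S→a C: +{a}
  S via S→c: +{c}
  FIRST[S]={a,c,d}  FIRST[A]={d}  FIRST[B]={d}  FIRST[C]={d}
round 2: done
  FIRST[S]={a,c,d}  FIRST[A]={d}  FIRST[B]={d}  FIRST[C]={d}

Compute FOLLOW by fixpoint:
seed FOLLOW(S) with $
iter 1:
  C→C C: FOLLOW(C) ⊇ FIRST(C) = {d}; new: +{d}
  S→A: FOLLOW(A) ⊇ FOLLOW(S) ⊇ {$}; new: +{$}
  S→a C: FOLLOW(C) ⊇ FOLLOW(S) ⊇ {$}; new: +{$}
  S→d B: FOLLOW(B) ⊇ FOLLOW(S) ⊇ {$}; new: +{$}
  FOLLOW(S)={$}  FOLLOW(A)={$}  FOLLOW(B)={$}  FOLLOW(C)={$,d}
iter 2: — fixpoint
  FOLLOW(S)={$}  FOLLOW(A)={$}  FOLLOW(B)={$}  FOLLOW(C)={$,d}

FOLLOW(C) = ["$", "d"]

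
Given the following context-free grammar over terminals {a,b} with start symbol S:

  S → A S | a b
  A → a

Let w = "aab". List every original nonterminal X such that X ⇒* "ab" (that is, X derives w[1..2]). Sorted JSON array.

CNF form of G:
  S -> A S | T0 T1
  A -> a
  T0 -> a
  T1 -> b

CYK table (by increasing span) — only the sub-triangle for w[1..2]:
  T[1,1] 'a' = {A,T0}  orig:{A}
  T[2,2] 'b' = {T1}  orig:{}
  T[1,2] 'ab' = {S}

Original NTs in T[1,2] deriving "ab": ["S"]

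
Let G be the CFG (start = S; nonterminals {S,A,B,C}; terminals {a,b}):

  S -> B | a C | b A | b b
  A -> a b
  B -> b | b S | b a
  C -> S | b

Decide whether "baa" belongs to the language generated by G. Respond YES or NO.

CNF form of G:
  S -> T0 C | T1 A | T1 S | T1 T0 | T1 T1 | b
  A -> T0 T1
  B -> T1 S | T1 T0 | b
  C -> T0 C | T1 A | T1 S | T1 T0 | T1 T1 | b
  T0 -> a
  T1 -> b

CYK table (by increasing span):
  cell(0,0) b: {B,C,S,T1}  orig:{B,C,S}
  cell(1,1) a: {T0}  orig:{}
  cell(2,2) a: {T0}  orig:{}
  cell(0,1) ba: {B,C,S}
  cell(1,2) aa: ∅
  cell(0,2) baa: ∅

S ∉ T[0,2] ⇒ NO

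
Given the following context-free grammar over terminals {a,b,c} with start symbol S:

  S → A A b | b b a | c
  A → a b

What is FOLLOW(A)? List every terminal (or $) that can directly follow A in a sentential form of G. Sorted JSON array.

Compute FIRST by fixpoint:
iter 1:
  A via A→a b: +{a}
  S via S→A A b: +{a}
  S via S→b b a: +{b}
  S via S→c: +{c}
  S: {a,b,c}  A: {a}
iter 2: (no change)
  S: {a,b,c}  A: {a}

FOLLOW iteration:
FOLLOW(S) := {$}
round 1:
  S→A A b: FOLLOW(A) ⊇ FIRST(A) = {a}; new: +{a}
  S→A A b: FOLLOW(A) ⊇ FIRST(b) = {b}; new: +{b}
  FOLLOW(S)={$}  FOLLOW(A)={a,b}
round 2: (no change)
  FOLLOW(S)={$}  FOLLOW(A)={a,b}

FOLLOW(A) = ["a", "b"]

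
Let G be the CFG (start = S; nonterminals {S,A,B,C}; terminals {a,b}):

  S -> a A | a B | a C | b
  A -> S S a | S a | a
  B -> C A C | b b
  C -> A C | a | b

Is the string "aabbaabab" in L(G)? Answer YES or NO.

Convert to CNF:
  S -> T0 A | T0 B | T0 C | b
  A -> S T0 | S X2 | a
  B -> C X3 | T1 T1
  C -> A C | a | b
  T0 -> a
  T1 -> b
  X2 -> S T0
  X3 -> A C

CYK fill:
  cell(0,0) a: {A,C,T0}  orig:{A,C}
  cell(1,1) a: {A,C,T0}  orig:{A,C}
  cell(2,2) b: {C,S,T1}  orig:{C,S}
  cell(3,3) b: {C,S,T1}  orig:{C,S}
  cell(4,4) a: {A,C,T0}  orig:{A,C}
  cell(5,5) a: {A,C,T0}  orig:{A,C}
  cell(6,6) b: {C,S,T1}  orig:{C,S}
  cell(7,7) a: {A,C,T0}  orig:{A,C}
  cell(8,8) b: {C,S,T1}  orig:{C,S}
  cell(0,1) aa: {C,S,X3}  orig:{C,S}
  cell(1,2) ab: {C,S,X3}  orig:{C,S}
  cell(2,3) bb: {B}
  cell(3,4) ba: {A,X2}  orig:{A}
  cell(4,5) aa: {C,S,X3}  orig:{C,S}
  cell(5,6) ab: {C,S,X3}  orig:{C,S}
  cell(6,7) ba: {A,X2}  orig:{A}
  cell(7,8) ab: {C,S,X3}  orig:{C,S}
  cell(0,2) aab: {B,C,S,X3}  orig:{B,C,S}
  cell(1,3) abb: {S}
  cell(2,4) bba: {A}
  cell(3,5) baa: {B,C,X3}  orig:{B,C}
  cell(4,6) aab: {B,C,S,X3}  orig:{B,C,S}
  cell(5,7) aba: {A,S,X2}  orig:{A,S}
  cell(6,8) bab: {B,C,X3}  orig:{B,C}
  cell(0,3) aabb: ∅
  cell(1,4) abba: {A,S,X2}  orig:{A,S}
  cell(2,5) bbaa: {B,C,X3}  orig:{B,C}
  cell(3,6) baab: {B,C,X3}  orig:{B,C}
  cell(4,7) aaba: {A,S,X2}  orig:{A,S}
  cell(5,8) abab: {B,C,S,X3}  orig:{B,C,S}
  cell(0,4) aabba: {A,S}
  cell(1,5) abbaa: {A,B,C,S,X2,X3}  orig:{A,B,C,S}
  cell(2,6) bbaab: {B,C,X3}  orig:{B,C}
  cell(3,7) baaba: {A}
  cell(4,8) aabab: {B,C,S,X3}  orig:{B,C,S}
  cell(0,5) aabbaa: {A,B,C,S,X2,X3}  orig:{A,B,C,S}
  cell(1,6) abbaab: {B,C,S,X3}  orig:{B,C,S}
  cell(2,7) bbaaba: ∅
  cell(3,8) baabab: {B,C,X3}  orig:{B,C}
  cell(0,6) aabbaab: {B,C,S,X3}  orig:{B,C,S}
  cell(1,7) abbaaba: {A,X2}  orig:{A}
  cell(2,8) bbaabab: {B,C,X3}  orig:{B,C}
  cell(0,7) aabbaaba: {A,S,X2}  orig:{A,S}
  cell(1,8) abbaabab: {B,C,S,X3}  orig:{B,C,S}
  cell(0,8) aabbaabab: {B,C,S,X3}  orig:{B,C,S}

S ∈ T[0,8] ⇒ YES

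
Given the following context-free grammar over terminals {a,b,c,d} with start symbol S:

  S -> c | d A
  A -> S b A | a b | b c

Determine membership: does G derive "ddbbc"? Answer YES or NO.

CNF form of G:
  S -> T3 A | c
  A -> S X4 | T0 T2 | T1 T0
  T0 -> b
  T1 -> a
  T2 -> c
  T3 -> d
  X4 -> T0 A

Fill CYK table bottom-up:
  cell(0,0) d: {T3}  orig:{}
  cell(1,1) d: {T3}  orig:{}
  cell(2,2) b: {T0}  orig:{}
  cell(3,3) b: {T0}  orig:{}
  cell(4,4) c: {S,T2}  orig:{S}
  cell(0,1) dd: ∅
  cell(1,2) db: ∅
  cell(2,3) bb: ∅
  cell(3,4) bc: {A}
  cell(0,2) ddb: ∅
  cell(1,3) dbb: ∅
  cell(2,4) bbc: {X4}  orig:{}
  cell(0,3) ddbb: ∅
  cell(1,4) dbbc: ∅
  cell(0,4) ddbbc: ∅

S ∉ T[0,4] ⇒ NO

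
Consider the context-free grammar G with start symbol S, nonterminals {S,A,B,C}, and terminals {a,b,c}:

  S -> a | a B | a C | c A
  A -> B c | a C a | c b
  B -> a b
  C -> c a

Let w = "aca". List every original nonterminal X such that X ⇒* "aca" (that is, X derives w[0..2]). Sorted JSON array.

Convert to CNF:
  S -> T0 A | T1 B | T1 C | a
  A -> B T0 | T0 T2 | T1 X3
  B -> T1 T2
  C -> T0 T1
  T0 -> c
  T1 -> a
  T2 -> b
  X3 -> C T1

CYK table (by increasing span), restricted to cells inside w[0..2]:
  T[0,0] 'a' = {S,T1}  orig:{S}
  T[1,1] 'c' = {T0}  orig:{}
  T[2,2] 'a' = {S,T1}  orig:{S}
  T[0,1] 'ac' = ∅
  T[1,2] 'ca' = {C}
  T[0,2] 'aca' = {S}

Original NTs in T[0,2] deriving "aca": ["S"]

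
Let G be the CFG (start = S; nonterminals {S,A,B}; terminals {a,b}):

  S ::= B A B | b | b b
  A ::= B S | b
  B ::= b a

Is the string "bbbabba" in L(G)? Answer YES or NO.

Convert to CNF:
  S -> B X2 | T0 T0 | b
  A -> B S | b
  B -> T0 T1
  T0 -> b
  T1 -> a
  X2 -> A B

CYK table (by increasing span):
  cell(0,0) b: {A,S,T0}  orig:{A,S}
  cell(1,1) b: {A,S,T0}  orig:{A,S}
  cell(2,2) b: {A,S,T0}  orig:{A,S}
  cell(3,3) a: {T1}  orig:{}
  cell(4,4) b: {A,S,T0}  orig:{A,S}
  cell(5,5) b: {A,S,T0}  orig:{A,S}
  cell(6,6) a: {T1}  orig:{}
  cell(0,1) bb: {S}
  cell(1,2) bb: {S}
  cell(2,3) ba: {B}
  cell(3,4) ab: ∅
  cell(4,5) bb: {S}
  cell(5,6) ba: {B}
  cell(0,2) bbb: ∅
  cell(1,3) bba: {X2}  orig:{}
  cell(2,4) bab: {A}
  cell(3,5) abb: ∅
  cell(4,6) bba: {X2}  orig:{}
  cell(0,3) bbba: ∅
  cell(1,4) bbab: ∅
  cell(2,5) babb: {A}
  cell(3,6) abba: ∅
  cell(0,4) bbbab: ∅
  cell(1,5) bbabb: ∅
  cell(2,6) babba: {S,X2}  orig:{S}
  cell(0,5) bbbabb: ∅
  cell(1,6) bbabba: ∅
  cell(0,6) bbbabba: ∅

S ∉ T[0,6] ⇒ NO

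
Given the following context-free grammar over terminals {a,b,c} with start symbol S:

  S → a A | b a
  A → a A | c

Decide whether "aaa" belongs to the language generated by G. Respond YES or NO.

Convert to CNF:
  S -> T0 A | T1 T0
  A -> T0 A | c
  T0 -> a
  T1 -> b

CYK fill:
  T[0,0] 'a' = {T0}  orig:{}
  T[1,1] 'a' = {T0}  orig:{}
  T[2,2] 'a' = {T0}  orig:{}
  T[0,1] 'aa' = ∅
  T[1,2] 'aa' = ∅
  T[0,2] 'aaa' = ∅

S ∉ T[0,2] ⇒ NO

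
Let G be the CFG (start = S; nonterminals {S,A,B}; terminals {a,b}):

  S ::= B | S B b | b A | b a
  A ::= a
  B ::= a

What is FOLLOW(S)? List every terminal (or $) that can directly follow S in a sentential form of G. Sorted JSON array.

FIRST sets, iterate to fixpoint:
round 1:
  A via A→a: +{a}
  B via B→a: +{a}
  S via S→B: +{a}
  S via S→b A: +{b}
  S: {a,b}  A: {a}  B: {a}
round 2: (no change)
  S: {a,b}  A: {a}  B: {a}

FOLLOW iteration:
initialize: $ ∈ FOLLOW(S)
[1]
  S→B: FOLLOW(B) ⊇ FOLLOW(S) ⊇ {$}; new: +{$}
  S→S B b: FOLLOW(S) ⊇ FIRST(B) = {a}; new: +{a}
  S→S B b: FOLLOW(B) ⊇ FIRST(b) = {b}; new: +{b}
  S→b A: FOLLOW(A) ⊇ FOLLOW(S) ⊇ {$,a}; new: +{$,a}
  FOLLOW[S]={$,a}  FOLLOW[A]={$,a}  FOLLOW[B]={$,b}
[2]
  S→B: FOLLOW(B) ⊇ FOLLOW(S) ⊇ {$,a}; new: +{a}
  FOLLOW[S]={$,a}  FOLLOW[A]={$,a}  FOLLOW[B]={$,a,b}
[3] (no change)
  FOLLOW[S]={$,a}  FOLLOW[A]={$,a}  FOLLOW[B]={$,a,b}

FOLLOW(S) = ["$", "a"]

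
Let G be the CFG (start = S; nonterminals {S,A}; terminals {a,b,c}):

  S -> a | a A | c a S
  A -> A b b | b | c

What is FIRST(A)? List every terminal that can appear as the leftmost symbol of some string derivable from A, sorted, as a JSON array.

FIRST sets, iterate to fixpoint:
round 1:
  A via A→b: +{b}
  A via A→c: +{c}
  S via S→a: +{a}
  S via S→c a S: +{c}
  FIRST[S]={a,c}  FIRST[A]={b,c}
round 2: (stable)
  FIRST[S]={a,c}  FIRST[A]={b,c}

FIRST(A) = ["b", "c"]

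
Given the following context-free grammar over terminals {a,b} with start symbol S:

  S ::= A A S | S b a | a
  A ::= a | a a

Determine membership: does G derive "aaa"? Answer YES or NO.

Convert to CNF:
  S -> A X2 | S X3 | a
  A -> T0 T0 | a
  T0 -> a
  T1 -> b
  X2 -> A S
  X3 -> T1 T0

Fill CYK table bottom-up:
  [0..0]={A,S,T0}  "a"  orig:{A,S}
  [1..1]={A,S,T0}  "a"  orig:{A,S}
  [2..2]={A,S,T0}  "a"  orig:{A,S}
  [0..1]={A,X2}  "aa"  orig:{A}
  [1..2]={A,X2}  "aa"  orig:{A}
  [0..2]={S,X2}  "aaa"  orig:{S}

S ∈ T[0,2] ⇒ YES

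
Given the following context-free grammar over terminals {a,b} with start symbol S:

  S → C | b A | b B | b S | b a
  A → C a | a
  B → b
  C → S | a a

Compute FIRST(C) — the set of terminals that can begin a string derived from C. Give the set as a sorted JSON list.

Compute FIRST by fixpoint:
iter 1:
  A via A→a: +{a}
  B via B→b: +{b}
  C via C→a a: +{a}
  S via S→C: +{a}
  S via S→b A: +{b}
  S: {a,b}  A: {a}  B: {b}  C: {a}
iter 2:
  C via C→S: +{b}
  S: {a,b}  A: {a}  B: {b}  C: {a,b}
iter 3:
  A via A→C a: +{b}
  S: {a,b}  A: {a,b}  B: {b}  C: {a,b}
iter 4: — fixpoint
  S: {a,b}  A: {a,b}  B: {b}  C: {a,b}

FIRST(C) = ["a", "b"]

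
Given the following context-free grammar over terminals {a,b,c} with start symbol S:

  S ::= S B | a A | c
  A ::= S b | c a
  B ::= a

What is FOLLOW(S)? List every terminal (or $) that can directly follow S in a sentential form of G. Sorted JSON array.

FIRST sets, iterate to fixpoint:
[1]
  A via A→c a: +{c}
  B via B→a: +{a}
  S via S→a A: +{a}
  S via S→c: +{c}
  FIRST[S]={a,c}  FIRST[A]={c}  FIRST[B]={a}
[2]
  A via A→S b: +{a}
  FIRST[S]={a,c}  FIRST[A]={a,c}  FIRST[B]={a}
[3] done
  FIRST[S]={a,c}  FIRST[A]={a,c}  FIRST[B]={a}

Compute FOLLOW by fixpoint:
FOLLOW(S) := {$}
[1]
  A→S b: FOLLOW(S) ⊇ FIRST(b) = {b}; new: +{b}
  S→S B: FOLLOW(S) ⊇ FIRST(B) = {a}; new: +{a}
  S→S B: FOLLOW(B) ⊇ FOLLOW(S) ⊇ {$,a,b}; new: +{$,a,b}
  S→a A: FOLLOW(A) ⊇ FOLLOW(S) ⊇ {$,a,b}; new: +{$,a,b}
  FOLLOW(S)={$,a,b}  FOLLOW(A)={$,a,b}  FOLLOW(B)={$,a,b}
[2] done
  FOLLOW(S)={$,a,b}  FOLLOW(A)={$,a,b}  FOLLOW(B)={$,a,b}

FOLLOW(S) = ["$", "a", "b"]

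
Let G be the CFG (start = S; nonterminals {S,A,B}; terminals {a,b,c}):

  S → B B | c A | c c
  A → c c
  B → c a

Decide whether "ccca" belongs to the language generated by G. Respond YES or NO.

CNF form of G:
  S -> B B | T0 A | T0 T0
  A -> T0 T0
  B -> T0 T1
  T0 -> c
  T1 -> a

CYK table (by increasing span):
  cell(0,0) c: {T0}  orig:{}
  cell(1,1) c: {T0}  orig:{}
  cell(2,2) c: {T0}  orig:{}
  cell(3,3) a: {T1}  orig:{}
  cell(0,1) cc: {A,S}
  cell(1,2) cc: {A,S}
  cell(2,3) ca: {B}
  cell(0,2) ccc: {S}
  cell(1,3) cca: ∅
  cell(0,3) ccca: ∅

S ∉ T[0,3] ⇒ NO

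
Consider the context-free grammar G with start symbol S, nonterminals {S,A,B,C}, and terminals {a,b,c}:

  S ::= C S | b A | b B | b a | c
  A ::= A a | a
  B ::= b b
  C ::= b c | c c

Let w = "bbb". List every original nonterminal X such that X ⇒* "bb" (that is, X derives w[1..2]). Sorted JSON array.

Convert to CNF:
  S -> C S | T1 A | T1 B | T1 T0 | c
  A -> A T0 | a
  B -> T1 T1
  C -> T1 T2 | T2 T2
  T0 -> a
  T1 -> b
  T2 -> c

CYK table (by increasing span) — only the sub-triangle for w[1..2]:
  T[1,1] 'b' = {T1}  orig:{}
  T[2,2] 'b' = {T1}  orig:{}
  T[1,2] 'bb' = {B}

Original NTs in T[1,2] deriving "bb": ["B"]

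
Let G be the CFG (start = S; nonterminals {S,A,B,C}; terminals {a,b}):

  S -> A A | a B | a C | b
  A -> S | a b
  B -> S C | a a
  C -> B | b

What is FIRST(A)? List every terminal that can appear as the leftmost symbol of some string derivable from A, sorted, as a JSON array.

FIRST sets, iterate to fixpoint:
iter 1:
  A via A→a b: +{a}
  B via B→a a: +{a}
  C via C→B: +{a}
  C via C→b: +{b}
  S via S→A A: +{a}
  S via S→b: +{b}
  FIRST[S]={a,b}  FIRST[A]={a}  FIRST[B]={a}  FIRST[C]={a,b}
iter 2:
  A via A→S: +{b}
  B via B→S C: +{b}
  FIRST[S]={a,b}  FIRST[A]={a,b}  FIRST[B]={a,b}  FIRST[C]={a,b}
iter 3: — fixpoint
  FIRST[S]={a,b}  FIRST[A]={a,b}  FIRST[B]={a,b}  FIRST[C]={a,b}

FIRST(A) = ["a", "b"]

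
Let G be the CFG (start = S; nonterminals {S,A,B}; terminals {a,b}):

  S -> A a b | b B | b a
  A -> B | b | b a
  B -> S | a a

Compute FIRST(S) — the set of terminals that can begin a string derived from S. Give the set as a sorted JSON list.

FIRST iteration:
[1]
  A via A→b: +{b}
  B via B→a a: +{a}
  S via S→A a b: +{b}
  FIRST(S)={b}  FIRST(A)={b}  FIRST(B)={a}
[2]
  A via A→B: +{a}
  B via B→S: +{b}
  S via S→A a b: +{a}
  FIRST(S)={a,b}  FIRST(A)={a,b}  FIRST(B)={a,b}
[3] done
  FIRST(S)={a,b}  FIRST(A)={a,b}  FIRST(B)={a,b}

FIRST(S) = ["a", "b"]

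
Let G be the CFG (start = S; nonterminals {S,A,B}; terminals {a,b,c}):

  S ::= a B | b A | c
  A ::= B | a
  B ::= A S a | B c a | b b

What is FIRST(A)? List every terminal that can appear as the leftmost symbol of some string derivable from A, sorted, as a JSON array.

Compute FIRST by fixpoint:
iter 1:
  A via A→a: +{a}
  B via B→A S a: +{a}
  B via B→b b: +{b}
  S via S→a B: +{a}
  S via S→b A: +{b}
  S via S→c: +{c}
  S: {a,b,c}  A: {a}  B: {a,b}
iter 2:
  A via A→B: +{b}
  S: {a,b,c}  A: {a,b}  B: {a,b}
iter 3: (stable)
  S: {a,b,c}  A: {a,b}  B: {a,b}

FIRST(A) = ["a", "b"]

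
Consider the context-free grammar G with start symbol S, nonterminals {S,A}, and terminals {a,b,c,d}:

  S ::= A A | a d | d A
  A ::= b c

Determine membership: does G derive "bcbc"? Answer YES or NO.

Convert to CNF:
  S -> A A | T2 T3 | T3 A
  A -> T0 T1
  T0 -> b
  T1 -> c
  T2 -> a
  T3 -> d

Fill CYK table bottom-up:
  T[0,0] 'b' = {T0}  orig:{}
  T[1,1] 'c' = {T1}  orig:{}
  T[2,2] 'b' = {T0}  orig:{}
  T[3,3] 'c' = {T1}  orig:{}
  T[0,1] 'bc' = {A}
  T[1,2] 'cb' = ∅
  T[2,3] 'bc' = {A}
  T[0,2] 'bcb' = ∅
  T[1,3] 'cbc' = ∅
  T[0,3] 'bcbc' = {S}

S ∈ T[0,3] ⇒ YES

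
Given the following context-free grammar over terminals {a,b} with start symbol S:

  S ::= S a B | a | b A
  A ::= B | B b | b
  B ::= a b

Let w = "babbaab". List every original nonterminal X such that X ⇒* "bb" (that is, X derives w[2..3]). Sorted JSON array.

CNF form of G:
  S -> S X2 | T0 A | a
  A -> B T0 | T1 T0 | b
  B -> T1 T0
  T0 -> b
  T1 -> a
  X2 -> T1 B

CYK table (by increasing span) (cells [i..j] with 2 ≤ i ≤ j ≤ 3 only):
  T[2,2] 'b' = {A,T0}  orig:{A}
  T[3,3] 'b' = {A,T0}  orig:{A}
  T[2,3] 'bb' = {S}

Original NTs in T[2,3] deriving "bb": ["S"]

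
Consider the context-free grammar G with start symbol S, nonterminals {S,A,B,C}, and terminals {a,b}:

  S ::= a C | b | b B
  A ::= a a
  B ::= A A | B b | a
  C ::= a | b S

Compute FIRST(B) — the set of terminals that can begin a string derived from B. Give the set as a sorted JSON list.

FIRST iteration:
round 1:
  A via A→a a: +{a}
  B via B→A A: +{a}
  C via C→a: +{a}
  C via C→b S: +{b}
  S via S→a C: +{a}
  S via S→b: +{b}
  FIRST(S)={a,b}  FIRST(A)={a}  FIRST(B)={a}  FIRST(C)={a,b}
round 2: (no change)
  FIRST(S)={a,b}  FIRST(A)={a}  FIRST(B)={a}  FIRST(C)={a,b}

FIRST(B) = ["a"]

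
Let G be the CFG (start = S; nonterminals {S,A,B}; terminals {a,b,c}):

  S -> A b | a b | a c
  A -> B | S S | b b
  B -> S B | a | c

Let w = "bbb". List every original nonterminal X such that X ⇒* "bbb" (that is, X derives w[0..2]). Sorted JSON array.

CNF form of G:
  S -> A T0 | T1 T0 | T1 T2
  A -> S B | S S | T0 T0 | a | c
  B -> S B | a | c
  T0 -> b
  T1 -> a
  T2 -> c

CYK table (by increasing span) — only the sub-triangle for w[0..2]:
  T[0,0] 'b' = {T0}  orig:{}
  T[1,1] 'b' = {T0}  orig:{}
  T[2,2] 'b' = {T0}  orig:{}
  T[0,1] 'bb' = {A}
  T[1,2] 'bb' = {A}
  T[0,2] 'bbb' = {S}

Original NTs in T[0,2] deriving "bbb": ["S"]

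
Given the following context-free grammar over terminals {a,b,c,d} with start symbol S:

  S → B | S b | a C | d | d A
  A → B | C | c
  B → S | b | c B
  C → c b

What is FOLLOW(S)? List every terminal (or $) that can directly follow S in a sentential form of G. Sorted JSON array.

FIRST iteration:
pass 1:
  A via A→c: +{c}
  B via B→b: +{b}
  B via B→c B: +{c}
  C via C→c b: +{c}
  S via S→B: +{b,c}
  S via S→a C: +{a}
  S via S→d: +{d}
  FIRST[S]={a,b,c,d}  FIRST[A]={c}  FIRST[B]={b,c}  FIRST[C]={c}
pass 2:
  A via A→B: +{b}
  B via B→S: +{a,d}
  FIRST[S]={a,b,c,d}  FIRST[A]={b,c}  FIRST[B]={a,b,c,d}  FIRST[C]={c}
pass 3:
  A via A→B: +{a,d}
  FIRST[S]={a,b,c,d}  FIRST[A]={a,b,c,d}  FIRST[B]={a,b,c,d}  FIRST[C]={c}
pass 4: — fixpoint
  FIRST[S]={a,b,c,d}  FIRST[A]={a,b,c,d}  FIRST[B]={a,b,c,d}  FIRST[C]={c}

FOLLOW iteration:
FOLLOW(S) := {$}
iter 1:
  S→B: FOLLOW(B) ⊇ FOLLOW(S) ⊇ {$}; new: +{$}
  S→S b: FOLLOW(S) ⊇ FIRST(b) = {b}; new: +{b}
  S→a C: FOLLOW(C) ⊇ FOLLOW(S) ⊇ {$,b}; new: +{$,b}
  S→d A: FOLLOW(A) ⊇ FOLLOW(S) ⊇ {$,b}; new: +{$,b}
  FOLLOW(S)={$,b}  FOLLOW(A)={$,b}  FOLLOW(B)={$}  FOLLOW(C)={$,b}
iter 2:
  A→B: FOLLOW(B) ⊇ FOLLOW(A) ⊇ {$,b}; new: +{b}
  FOLLOW(S)={$,b}  FOLLOW(A)={$,b}  FOLLOW(B)={$,b}  FOLLOW(C)={$,b}
iter 3: (no change)
  FOLLOW(S)={$,b}  FOLLOW(A)={$,b}  FOLLOW(B)={$,b}  FOLLOW(C)={$,b}

FOLLOW(S) = ["$", "b"]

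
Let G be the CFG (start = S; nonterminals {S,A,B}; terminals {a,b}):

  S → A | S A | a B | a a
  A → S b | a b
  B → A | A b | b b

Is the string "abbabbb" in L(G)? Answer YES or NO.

Convert to CNF:
  S -> S A | S T0 | T1 B | T1 T0 | T1 T1
  A -> S T0 | T1 T0
  B -> A T0 | S T0 | T0 T0 | T1 T0
  T0 -> b
  T1 -> a

CYK table (by increasing span):
  cell(0,0) a: {T1}  orig:{}
  cell(1,1) b: {T0}  orig:{}
  cell(2,2) b: {T0}  orig:{}
  cell(3,3) a: {T1}  orig:{}
  cell(4,4) b: {T0}  orig:{}
  cell(5,5) b: {T0}  orig:{}
  cell(6,6) b: {T0}  orig:{}
  cell(0,1) ab: {A,B,S}
  cell(1,2) bb: {B}
  cell(2,3) ba: ∅
  cell(3,4) ab: {A,B,S}
  cell(4,5) bb: {B}
  cell(5,6) bb: {B}
  cell(0,2) abb: {A,B,S}
  cell(1,3) bba: ∅
  cell(2,4) bab: ∅
  cell(3,5) abb: {A,B,S}
  cell(4,6) bbb: ∅
  cell(0,3) abba: ∅
  cell(1,4) bbab: ∅
  cell(2,5) babb: ∅
  cell(3,6) abbb: {A,B,S}
  cell(0,4) abbab: {S}
  cell(1,5) bbabb: ∅
  cell(2,6) babbb: ∅
  cell(0,5) abbabb: {A,B,S}
  cell(1,6) bbabbb: ∅
  cell(0,6) abbabbb: {A,B,S}

S ∈ T[0,6] ⇒ YES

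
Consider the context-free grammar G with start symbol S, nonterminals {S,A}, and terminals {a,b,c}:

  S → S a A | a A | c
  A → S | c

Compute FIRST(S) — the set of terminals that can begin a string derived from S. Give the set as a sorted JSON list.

FIRST iteration:
round 1:
  A via A→c: +{c}
  S via S→a A: +{a}
  S via S→c: +{c}
  FIRST[S]={a,c}  FIRST[A]={c}
round 2:
  A via A→S: +{a}
  FIRST[S]={a,c}  FIRST[A]={a,c}
round 3: (no change)
  FIRST[S]={a,c}  FIRST[A]={a,c}

FIRST(S) = ["a", "c"]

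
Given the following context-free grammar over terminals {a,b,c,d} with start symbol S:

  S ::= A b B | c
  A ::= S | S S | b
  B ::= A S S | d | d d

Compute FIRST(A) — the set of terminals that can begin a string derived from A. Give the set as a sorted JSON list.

Compute FIRST by fixpoint:
iter 1:
  A via A→b: +{b}
  B via B→A S S: +{b}
  B via B→d: +{d}
  S via S→A b B: +{b}
  S via S→c: +{c}
  S: {b,c}  A: {b}  B: {b,d}
iter 2:
  A via A→S: +{c}
  B via B→A S S: +{c}
  S: {b,c}  A: {b,c}  B: {b,c,d}
iter 3: (stable)
  S: {b,c}  A: {b,c}  B: {b,c,d}

FIRST(A) = ["b", "c"]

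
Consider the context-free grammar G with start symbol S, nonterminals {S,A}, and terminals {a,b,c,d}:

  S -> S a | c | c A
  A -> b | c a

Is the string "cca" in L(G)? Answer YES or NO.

CNF form of G:
  S -> S T1 | T0 A | c
  A -> T0 T1 | b
  T0 -> c
  T1 -> a

CYK table (by increasing span):
  cell(0,0) c: {S,T0}  orig:{S}
  cell(1,1) c: {S,T0}  orig:{S}
  cell(2,2) a: {T1}  orig:{}
  cell(0,1) cc: ∅
  cell(1,2) ca: {A,S}
  cell(0,2) cca: {S}

S ∈ T[0,2] ⇒ YES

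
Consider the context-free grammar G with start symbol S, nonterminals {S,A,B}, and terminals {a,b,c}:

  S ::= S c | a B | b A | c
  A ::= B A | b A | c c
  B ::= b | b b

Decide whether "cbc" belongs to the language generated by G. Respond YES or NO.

Convert to CNF:
  S -> S T1 | T0 A | T2 B | c
  A -> B A | T0 A | T1 T1
  B -> T0 T0 | b
  T0 -> b
  T1 -> c
  T2 -> a

CYK table (by increasing span):
  cell(0,0) c: {S,T1}  orig:{S}
  cell(1,1) b: {B,T0}  orig:{B}
  cell(2,2) c: {S,T1}  orig:{S}
  cell(0,1) cb: ∅
  cell(1,2) bc: ∅
  cell(0,2) cbc: ∅

S ∉ T[0,2] ⇒ NO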